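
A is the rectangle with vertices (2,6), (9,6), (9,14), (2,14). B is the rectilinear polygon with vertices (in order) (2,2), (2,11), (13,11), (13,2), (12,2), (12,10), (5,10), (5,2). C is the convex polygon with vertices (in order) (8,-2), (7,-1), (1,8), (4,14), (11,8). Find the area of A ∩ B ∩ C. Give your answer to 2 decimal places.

17.75

The intersection is the polygon with vertices (5,10), (5,6), (2.333,6), (2,6.5), (2,10), (2.5,11), (7.5,11), (8.667,10).
By the shoelace formula its area is 17.75.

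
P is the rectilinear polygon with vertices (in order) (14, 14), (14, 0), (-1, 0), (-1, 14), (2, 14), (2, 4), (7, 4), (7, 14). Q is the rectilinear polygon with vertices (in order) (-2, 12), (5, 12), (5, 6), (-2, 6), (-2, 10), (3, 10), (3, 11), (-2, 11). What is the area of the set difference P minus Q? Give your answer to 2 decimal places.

|P| = 160, |P∩Q| = 15.
|P ∖ Q| = |P| − |P∩Q| = 160 − 15 = 145.00.

145.00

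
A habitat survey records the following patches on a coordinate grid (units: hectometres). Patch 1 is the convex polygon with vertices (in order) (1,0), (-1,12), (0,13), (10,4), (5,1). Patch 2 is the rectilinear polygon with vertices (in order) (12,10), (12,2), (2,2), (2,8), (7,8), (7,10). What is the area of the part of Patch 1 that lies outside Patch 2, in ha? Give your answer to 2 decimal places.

35.22

|Patch 1| = 71, |Patch 1∩Patch 2| = 35.7778.
|Patch 1 ∖ Patch 2| = |Patch 1| − |Patch 1∩Patch 2| = 71 − 35.7778 = 35.22.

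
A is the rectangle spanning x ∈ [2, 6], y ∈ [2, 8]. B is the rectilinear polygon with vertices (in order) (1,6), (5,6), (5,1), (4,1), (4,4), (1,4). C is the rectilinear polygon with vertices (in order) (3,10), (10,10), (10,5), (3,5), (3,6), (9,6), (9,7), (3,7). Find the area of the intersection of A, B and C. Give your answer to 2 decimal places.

2.00

The intersection is the polygon with vertices (5,6), (5,5), (3,5), (3,6).
By the shoelace formula its area is 2.00.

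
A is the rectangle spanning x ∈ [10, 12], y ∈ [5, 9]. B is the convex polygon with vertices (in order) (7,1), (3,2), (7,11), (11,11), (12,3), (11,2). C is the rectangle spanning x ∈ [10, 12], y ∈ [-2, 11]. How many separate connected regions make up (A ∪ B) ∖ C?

(A ∪ B) ∖ C is a single connected region.

1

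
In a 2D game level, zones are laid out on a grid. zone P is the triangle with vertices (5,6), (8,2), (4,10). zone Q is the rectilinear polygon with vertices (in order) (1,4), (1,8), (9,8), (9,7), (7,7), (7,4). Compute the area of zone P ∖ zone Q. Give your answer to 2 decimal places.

1.00

|zone P| = 4, |zone P∩zone Q| = 3.
|zone P ∖ zone Q| = |zone P| − |zone P∩zone Q| = 4 − 3 = 1.00.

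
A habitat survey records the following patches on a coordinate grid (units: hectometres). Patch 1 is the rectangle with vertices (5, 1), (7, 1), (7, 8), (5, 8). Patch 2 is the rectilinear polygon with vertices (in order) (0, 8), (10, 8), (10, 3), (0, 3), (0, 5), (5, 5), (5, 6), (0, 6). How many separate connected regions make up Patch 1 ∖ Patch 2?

Patch 1 ∖ Patch 2 is a single connected region.

1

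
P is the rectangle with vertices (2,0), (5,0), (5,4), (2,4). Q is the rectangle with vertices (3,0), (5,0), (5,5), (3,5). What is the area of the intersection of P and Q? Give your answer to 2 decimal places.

|P∩Q|: x∈[3,5], y∈[0,4] → 2·4 = 8.

8.00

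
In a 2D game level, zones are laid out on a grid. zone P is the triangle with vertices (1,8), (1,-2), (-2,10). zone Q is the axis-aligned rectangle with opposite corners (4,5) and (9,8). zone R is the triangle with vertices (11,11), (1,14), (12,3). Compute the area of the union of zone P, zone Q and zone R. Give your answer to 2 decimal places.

By inclusion–exclusion:
Individual areas: |zone P| = 15, |zone Q| = 15, |zone R| = 38.5.
|zone P∩zone Q| = 0.
|zone P∩zone R| = 0.
|zone Q∩zone R| = 2.
|zone P∩zone Q∩zone R| = 0.
|zone P ∪ zone Q ∪ zone R| = 68.5 − 2 + 0 = 66.50.

66.50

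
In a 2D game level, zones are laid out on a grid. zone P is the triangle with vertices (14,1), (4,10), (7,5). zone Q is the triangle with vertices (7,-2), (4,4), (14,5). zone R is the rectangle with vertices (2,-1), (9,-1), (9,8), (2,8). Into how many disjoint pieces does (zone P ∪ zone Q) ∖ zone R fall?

3

(zone P ∪ zone Q) ∖ zone R splits into 3 disjoint pieces (area 12.6304, area 0.75, area 1.0222).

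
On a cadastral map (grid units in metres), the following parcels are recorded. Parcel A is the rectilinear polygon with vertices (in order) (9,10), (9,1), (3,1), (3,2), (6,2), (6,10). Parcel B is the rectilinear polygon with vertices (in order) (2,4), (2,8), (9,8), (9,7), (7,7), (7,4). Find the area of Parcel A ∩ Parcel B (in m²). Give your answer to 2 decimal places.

The intersection is the polygon with vertices (9,7), (7,7), (7,4), (6,4), (6,8), (9,8).
By the shoelace formula its area is 6.00.

6.00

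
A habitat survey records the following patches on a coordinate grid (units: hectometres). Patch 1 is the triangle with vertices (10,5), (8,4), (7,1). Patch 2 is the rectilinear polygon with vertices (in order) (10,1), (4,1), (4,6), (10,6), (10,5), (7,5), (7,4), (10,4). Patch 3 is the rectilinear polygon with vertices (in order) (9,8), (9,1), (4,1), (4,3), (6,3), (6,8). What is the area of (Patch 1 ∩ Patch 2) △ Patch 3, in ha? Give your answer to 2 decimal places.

|Patch 1 ∩ Patch 2| = 1.875.
|(Patch 1 ∩ Patch 2) ∩ Patch 3| = 1.8333.
|(Patch 1 ∩ Patch 2) △ Patch 3| = 1.875 + 25 − 3.6667 = 23.21.

23.21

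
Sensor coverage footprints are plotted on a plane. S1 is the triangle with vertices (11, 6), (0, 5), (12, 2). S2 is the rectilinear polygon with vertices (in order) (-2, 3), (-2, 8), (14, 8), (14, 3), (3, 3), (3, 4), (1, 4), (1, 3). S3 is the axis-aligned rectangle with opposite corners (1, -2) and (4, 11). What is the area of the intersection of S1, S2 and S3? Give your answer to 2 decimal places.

2.56

The intersection is the polygon with vertices (4,5.364), (4,4), (1,4.75), (1,5.091).
By the shoelace formula its area is 2.56.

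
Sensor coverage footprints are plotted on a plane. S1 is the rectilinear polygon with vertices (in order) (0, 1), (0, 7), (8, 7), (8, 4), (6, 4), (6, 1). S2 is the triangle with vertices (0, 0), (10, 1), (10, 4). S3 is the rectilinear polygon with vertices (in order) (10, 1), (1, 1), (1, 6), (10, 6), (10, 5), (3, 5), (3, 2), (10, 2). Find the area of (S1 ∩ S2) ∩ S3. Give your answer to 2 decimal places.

The region (S1 ∩ S2) ∩ S3 is the polygon with vertices (2.5,1), (5,2), (6,2), (6,1).
By the shoelace formula its area is 2.25.

2.25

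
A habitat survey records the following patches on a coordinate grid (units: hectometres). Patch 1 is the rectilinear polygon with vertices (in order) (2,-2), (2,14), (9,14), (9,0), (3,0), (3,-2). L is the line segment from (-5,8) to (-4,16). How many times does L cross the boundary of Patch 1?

The segment lies entirely outside Patch 1 and never meets its boundary.

0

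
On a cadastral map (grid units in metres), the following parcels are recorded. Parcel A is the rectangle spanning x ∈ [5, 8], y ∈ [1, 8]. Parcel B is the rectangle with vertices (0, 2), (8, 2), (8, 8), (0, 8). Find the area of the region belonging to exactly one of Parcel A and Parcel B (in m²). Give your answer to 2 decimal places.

33.00

|Parcel A∩Parcel B|: x∈[5,8], y∈[2,8] → 3·6 = 18.
|Parcel A △ Parcel B| = |Parcel A| + |Parcel B| − 2·|Parcel A∩Parcel B| = 21 + 48 − 36 = 33.00.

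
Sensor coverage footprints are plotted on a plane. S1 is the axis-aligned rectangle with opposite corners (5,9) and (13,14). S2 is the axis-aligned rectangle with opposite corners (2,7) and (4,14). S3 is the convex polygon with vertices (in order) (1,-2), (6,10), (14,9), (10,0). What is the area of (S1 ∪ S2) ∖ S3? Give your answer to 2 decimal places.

|S1 ∪ S2| = 54.
|(S1 ∪ S2) ∩ S3| = 4.1458.
|(S1 ∪ S2) ∖ S3| = 54 − 4.1458 = 49.85.

49.85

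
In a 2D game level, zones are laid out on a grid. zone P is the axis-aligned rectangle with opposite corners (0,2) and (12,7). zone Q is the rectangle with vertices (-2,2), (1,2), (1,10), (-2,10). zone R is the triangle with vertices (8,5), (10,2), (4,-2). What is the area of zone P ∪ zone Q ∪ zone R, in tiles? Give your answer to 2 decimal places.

86.43

By inclusion–exclusion:
Individual areas: |zone P| = 60, |zone Q| = 24, |zone R| = 13.
|zone P∩zone Q|: x∈[0,1], y∈[2,7] → 1·5 = 5.
|zone P∩zone R| = 5.5714.
|zone Q∩zone R| = 0.
|zone P∩zone Q∩zone R| = 0.
|zone P ∪ zone Q ∪ zone R| = 97 − 10.5714 + 0 = 86.43.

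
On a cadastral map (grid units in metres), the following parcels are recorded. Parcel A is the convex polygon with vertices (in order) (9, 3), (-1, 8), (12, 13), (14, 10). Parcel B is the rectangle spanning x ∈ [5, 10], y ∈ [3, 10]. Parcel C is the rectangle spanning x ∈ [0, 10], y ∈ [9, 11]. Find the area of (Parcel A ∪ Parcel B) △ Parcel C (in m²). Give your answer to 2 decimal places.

73.50

|Parcel A ∪ Parcel B| = 76.7.
|(Parcel A ∪ Parcel B) ∩ Parcel C| = 11.6.
|(Parcel A ∪ Parcel B) △ Parcel C| = 76.7 + 20 − 23.2 = 73.50.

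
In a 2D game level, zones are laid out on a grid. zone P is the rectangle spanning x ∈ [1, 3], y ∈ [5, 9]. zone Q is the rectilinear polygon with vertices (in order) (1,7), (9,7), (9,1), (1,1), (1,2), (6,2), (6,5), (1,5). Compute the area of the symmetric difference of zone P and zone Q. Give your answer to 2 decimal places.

33.00

|zone P| = 8, |zone Q| = 33, |zone P∩zone Q| = 4.
|zone P △ zone Q| = |zone P| + |zone Q| − 2·|zone P∩zone Q| = 8 + 33 − 8 = 33.00.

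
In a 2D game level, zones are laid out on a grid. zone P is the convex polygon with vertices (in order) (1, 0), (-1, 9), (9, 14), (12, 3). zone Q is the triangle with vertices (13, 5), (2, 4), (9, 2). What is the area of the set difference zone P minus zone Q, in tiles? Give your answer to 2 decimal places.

|zone P| = 115, |zone P∩zone Q| = 13.7981.
|zone P ∖ zone Q| = |zone P| − |zone P∩zone Q| = 115 − 13.7981 = 101.20.

101.20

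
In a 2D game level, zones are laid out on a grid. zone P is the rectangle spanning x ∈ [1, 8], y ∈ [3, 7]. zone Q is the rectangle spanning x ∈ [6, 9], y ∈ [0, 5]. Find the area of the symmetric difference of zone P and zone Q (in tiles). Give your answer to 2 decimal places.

35.00

|zone P∩zone Q|: x∈[6,8], y∈[3,5] → 2·2 = 4.
|zone P △ zone Q| = |zone P| + |zone Q| − 2·|zone P∩zone Q| = 28 + 15 − 8 = 35.00.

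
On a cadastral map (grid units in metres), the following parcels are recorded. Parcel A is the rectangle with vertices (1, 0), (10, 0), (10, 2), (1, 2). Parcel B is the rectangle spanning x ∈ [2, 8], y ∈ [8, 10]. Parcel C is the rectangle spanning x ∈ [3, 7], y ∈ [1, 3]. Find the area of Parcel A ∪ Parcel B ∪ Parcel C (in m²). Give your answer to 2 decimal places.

By inclusion–exclusion:
Individual areas: |Parcel A| = 18, |Parcel B| = 12, |Parcel C| = 8.
|Parcel A∩Parcel B| = 0 (no overlap).
|Parcel A∩Parcel C|: x∈[3,7], y∈[1,2] → 4·1 = 4.
|Parcel B∩Parcel C| = 0 (no overlap).
|Parcel A∩Parcel B∩Parcel C| = 0.
|Parcel A ∪ Parcel B ∪ Parcel C| = 38 − 4 + 0 = 34.00.

34.00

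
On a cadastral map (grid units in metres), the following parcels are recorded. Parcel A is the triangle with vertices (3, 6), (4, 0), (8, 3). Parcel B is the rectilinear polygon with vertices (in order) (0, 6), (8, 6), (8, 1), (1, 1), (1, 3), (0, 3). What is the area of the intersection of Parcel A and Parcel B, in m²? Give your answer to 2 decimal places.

12.75

The intersection is the polygon with vertices (3,6), (8,3), (5.333,1), (3.833,1).
By the shoelace formula its area is 12.75.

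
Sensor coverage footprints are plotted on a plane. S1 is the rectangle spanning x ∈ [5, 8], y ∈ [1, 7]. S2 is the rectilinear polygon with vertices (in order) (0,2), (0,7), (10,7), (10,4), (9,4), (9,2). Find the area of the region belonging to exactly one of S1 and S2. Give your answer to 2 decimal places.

|S1| = 18, |S2| = 48, |S1∩S2| = 15.
|S1 △ S2| = |S1| + |S2| − 2·|S1∩S2| = 18 + 48 − 30 = 36.00.

36.00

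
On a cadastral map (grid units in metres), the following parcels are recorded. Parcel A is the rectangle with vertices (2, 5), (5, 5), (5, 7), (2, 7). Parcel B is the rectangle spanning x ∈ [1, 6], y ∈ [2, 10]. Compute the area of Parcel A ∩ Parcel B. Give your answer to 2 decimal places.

6.00

|Parcel A∩Parcel B|: x∈[2,5], y∈[5,7] → 3·2 = 6.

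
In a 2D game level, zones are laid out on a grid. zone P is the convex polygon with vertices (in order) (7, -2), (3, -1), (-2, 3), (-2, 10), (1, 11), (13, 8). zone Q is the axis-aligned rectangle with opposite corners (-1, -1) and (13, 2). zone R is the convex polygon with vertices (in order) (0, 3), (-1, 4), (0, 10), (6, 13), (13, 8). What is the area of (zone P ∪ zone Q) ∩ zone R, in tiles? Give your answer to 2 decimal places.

The region (zone P ∪ zone Q) ∩ zone R is the polygon with vertices (13,8), (0,3), (-1,4), (0,10), (1.667,10.833).
By the shoelace formula its area is 56.08.

56.08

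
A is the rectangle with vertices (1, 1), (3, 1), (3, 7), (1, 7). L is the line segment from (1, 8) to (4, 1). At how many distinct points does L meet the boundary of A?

The segment meets the boundary at (3,3.333), (1.429,7).

2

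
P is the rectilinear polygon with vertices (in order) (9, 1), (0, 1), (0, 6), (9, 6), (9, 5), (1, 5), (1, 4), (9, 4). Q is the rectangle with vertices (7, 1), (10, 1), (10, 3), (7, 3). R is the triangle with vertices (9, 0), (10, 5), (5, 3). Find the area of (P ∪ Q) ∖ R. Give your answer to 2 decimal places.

|P ∪ Q| = 39.
|(P ∪ Q) ∩ R| = 8.8833.
|(P ∪ Q) ∖ R| = 39 − 8.8833 = 30.12.

30.12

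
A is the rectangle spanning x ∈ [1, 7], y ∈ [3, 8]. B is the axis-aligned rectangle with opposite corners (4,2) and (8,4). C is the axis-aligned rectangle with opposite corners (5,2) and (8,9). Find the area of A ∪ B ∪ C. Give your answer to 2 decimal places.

By inclusion–exclusion:
Individual areas: |A| = 30, |B| = 8, |C| = 21.
|A∩B|: x∈[4,7], y∈[3,4] → 3·1 = 3.
|A∩C|: x∈[5,7], y∈[3,8] → 2·5 = 10.
|B∩C|: x∈[5,8], y∈[2,4] → 3·2 = 6.
|A∩B∩C| = 2.
|A ∪ B ∪ C| = 59 − 19 + 2 = 42.00.

42.00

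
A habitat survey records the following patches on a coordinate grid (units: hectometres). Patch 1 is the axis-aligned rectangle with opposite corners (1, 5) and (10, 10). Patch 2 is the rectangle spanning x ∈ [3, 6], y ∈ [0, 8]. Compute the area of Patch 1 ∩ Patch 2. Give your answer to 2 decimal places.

|Patch 1∩Patch 2|: x∈[3,6], y∈[5,8] → 3·3 = 9.

9.00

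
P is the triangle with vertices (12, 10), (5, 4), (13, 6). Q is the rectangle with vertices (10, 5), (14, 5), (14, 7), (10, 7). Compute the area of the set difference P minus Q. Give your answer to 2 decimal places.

13.00

|P| = 17, |P∩Q| = 4.
|P ∖ Q| = |P| − |P∩Q| = 17 − 4 = 13.00.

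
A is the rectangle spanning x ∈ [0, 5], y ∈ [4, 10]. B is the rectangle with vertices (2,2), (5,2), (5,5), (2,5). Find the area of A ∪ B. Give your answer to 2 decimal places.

36.00

By inclusion–exclusion:
Individual areas: |A| = 30, |B| = 9.
|A∩B|: x∈[2,5], y∈[4,5] → 3·1 = 3.
|A ∪ B| = 39 − 3 = 36.00.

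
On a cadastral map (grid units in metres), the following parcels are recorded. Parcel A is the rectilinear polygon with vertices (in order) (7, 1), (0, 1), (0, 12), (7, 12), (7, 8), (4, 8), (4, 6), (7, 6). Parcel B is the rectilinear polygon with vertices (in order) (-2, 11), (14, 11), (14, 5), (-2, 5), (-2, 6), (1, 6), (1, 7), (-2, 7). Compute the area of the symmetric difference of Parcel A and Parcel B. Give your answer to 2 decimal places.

|Parcel A| = 71, |Parcel B| = 93, |Parcel A∩Parcel B| = 35.
|Parcel A △ Parcel B| = |Parcel A| + |Parcel B| − 2·|Parcel A∩Parcel B| = 71 + 93 − 70 = 94.00.

94.00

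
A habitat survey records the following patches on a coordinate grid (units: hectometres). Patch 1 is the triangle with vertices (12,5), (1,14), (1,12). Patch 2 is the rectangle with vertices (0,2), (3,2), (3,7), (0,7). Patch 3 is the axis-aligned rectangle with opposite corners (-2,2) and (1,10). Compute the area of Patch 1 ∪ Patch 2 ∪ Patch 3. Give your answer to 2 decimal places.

By inclusion–exclusion:
Individual areas: |Patch 1| = 11, |Patch 2| = 15, |Patch 3| = 24.
|Patch 1∩Patch 2| = 0.
|Patch 1∩Patch 3| = 0.
|Patch 2∩Patch 3|: x∈[0,1], y∈[2,7] → 1·5 = 5.
|Patch 1∩Patch 2∩Patch 3| = 0.
|Patch 1 ∪ Patch 2 ∪ Patch 3| = 50 − 5 + 0 = 45.00.

45.00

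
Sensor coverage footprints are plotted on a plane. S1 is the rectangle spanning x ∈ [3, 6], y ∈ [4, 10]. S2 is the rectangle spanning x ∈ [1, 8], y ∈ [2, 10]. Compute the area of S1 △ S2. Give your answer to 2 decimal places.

38.00

|S1∩S2|: x∈[3,6], y∈[4,10] → 3·6 = 18.
|S1 △ S2| = |S1| + |S2| − 2·|S1∩S2| = 18 + 56 − 36 = 38.00.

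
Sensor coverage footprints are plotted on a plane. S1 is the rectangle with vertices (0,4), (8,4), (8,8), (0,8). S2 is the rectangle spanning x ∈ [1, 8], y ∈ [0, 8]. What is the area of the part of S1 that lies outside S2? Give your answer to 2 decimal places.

4.00

|S1∩S2|: x∈[1,8], y∈[4,8] → 7·4 = 28.
|S1| = 32.
|S1 ∖ S2| = |S1| − |S1∩S2| = 32 − 28 = 4.00.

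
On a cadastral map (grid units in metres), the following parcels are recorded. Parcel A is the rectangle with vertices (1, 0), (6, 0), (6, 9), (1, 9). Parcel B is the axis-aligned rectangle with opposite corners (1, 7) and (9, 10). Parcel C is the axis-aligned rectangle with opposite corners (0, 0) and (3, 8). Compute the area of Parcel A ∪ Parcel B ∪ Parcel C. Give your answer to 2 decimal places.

By inclusion–exclusion:
Individual areas: |Parcel A| = 45, |Parcel B| = 24, |Parcel C| = 24.
|Parcel A∩Parcel B|: x∈[1,6], y∈[7,9] → 5·2 = 10.
|Parcel A∩Parcel C|: x∈[1,3], y∈[0,8] → 2·8 = 16.
|Parcel B∩Parcel C|: x∈[1,3], y∈[7,8] → 2·1 = 2.
|Parcel A∩Parcel B∩Parcel C| = 2.
|Parcel A ∪ Parcel B ∪ Parcel C| = 93 − 28 + 2 = 67.00.

67.00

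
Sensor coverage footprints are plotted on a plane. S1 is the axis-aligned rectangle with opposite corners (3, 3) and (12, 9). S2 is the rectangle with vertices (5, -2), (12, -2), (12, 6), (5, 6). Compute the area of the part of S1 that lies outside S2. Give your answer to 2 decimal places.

33.00

|S1∩S2|: x∈[5,12], y∈[3,6] → 7·3 = 21.
|S1| = 54.
|S1 ∖ S2| = |S1| − |S1∩S2| = 54 − 21 = 33.00.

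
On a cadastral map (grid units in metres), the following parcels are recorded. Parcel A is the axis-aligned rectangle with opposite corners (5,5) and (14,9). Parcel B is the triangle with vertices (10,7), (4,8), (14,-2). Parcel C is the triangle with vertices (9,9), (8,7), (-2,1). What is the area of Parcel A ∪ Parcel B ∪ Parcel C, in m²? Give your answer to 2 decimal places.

By inclusion–exclusion:
Individual areas: |Parcel A| = 36, |Parcel B| = 25, |Parcel C| = 7.
|Parcel A∩Parcel B| = 10.9722.
|Parcel A∩Parcel C| = 3.8818.
|Parcel B∩Parcel C| = 2.0043.
|Parcel A∩Parcel B∩Parcel C| = 2.0043.
|Parcel A ∪ Parcel B ∪ Parcel C| = 68 − 16.8583 + 2.0043 = 53.15.

53.15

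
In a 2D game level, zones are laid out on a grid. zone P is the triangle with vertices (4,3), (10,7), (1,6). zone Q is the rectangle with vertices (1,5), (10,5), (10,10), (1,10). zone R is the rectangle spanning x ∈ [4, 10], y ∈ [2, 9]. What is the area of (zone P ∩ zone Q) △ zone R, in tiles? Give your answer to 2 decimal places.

38.00

|zone P ∩ zone Q| = 10.
|(zone P ∩ zone Q) ∩ zone R| = 7.
|(zone P ∩ zone Q) △ zone R| = 10 + 42 − 14 = 38.00.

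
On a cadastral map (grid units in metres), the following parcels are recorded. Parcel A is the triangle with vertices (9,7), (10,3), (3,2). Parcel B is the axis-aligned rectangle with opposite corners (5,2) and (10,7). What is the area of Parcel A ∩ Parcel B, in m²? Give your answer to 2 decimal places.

The intersection is the polygon with vertices (10,3), (5,2.286), (5,3.667), (9,7).
By the shoelace formula its area is 13.12.

13.12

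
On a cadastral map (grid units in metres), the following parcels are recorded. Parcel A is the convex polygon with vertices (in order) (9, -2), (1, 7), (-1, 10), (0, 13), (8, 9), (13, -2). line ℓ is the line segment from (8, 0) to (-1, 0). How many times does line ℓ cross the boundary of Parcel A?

The segment meets the boundary at (7.222,0).

1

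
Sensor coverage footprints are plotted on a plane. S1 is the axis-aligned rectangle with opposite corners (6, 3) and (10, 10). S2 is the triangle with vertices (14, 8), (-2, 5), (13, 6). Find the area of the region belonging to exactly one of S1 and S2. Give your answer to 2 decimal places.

32.83

|S1| = 28, |S2| = 14.5, |S1∩S2| = 4.8333.
|S1 △ S2| = |S1| + |S2| − 2·|S1∩S2| = 28 + 14.5 − 9.6667 = 32.83.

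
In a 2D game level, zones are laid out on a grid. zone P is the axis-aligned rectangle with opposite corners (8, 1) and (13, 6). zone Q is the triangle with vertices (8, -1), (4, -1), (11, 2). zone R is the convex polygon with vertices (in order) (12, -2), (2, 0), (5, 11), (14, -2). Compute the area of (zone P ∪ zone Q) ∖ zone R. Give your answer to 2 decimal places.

14.65

|zone P ∪ zone Q| = 30.3333.
|(zone P ∪ zone Q) ∩ zone R| = 15.6812.
|(zone P ∪ zone Q) ∖ zone R| = 30.3333 − 15.6812 = 14.65.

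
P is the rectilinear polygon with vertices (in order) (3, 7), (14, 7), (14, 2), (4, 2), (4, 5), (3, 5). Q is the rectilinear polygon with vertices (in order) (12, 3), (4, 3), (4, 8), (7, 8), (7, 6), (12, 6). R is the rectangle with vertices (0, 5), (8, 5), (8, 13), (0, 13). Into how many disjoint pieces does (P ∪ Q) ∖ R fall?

(P ∪ Q) ∖ R is a single connected region.

1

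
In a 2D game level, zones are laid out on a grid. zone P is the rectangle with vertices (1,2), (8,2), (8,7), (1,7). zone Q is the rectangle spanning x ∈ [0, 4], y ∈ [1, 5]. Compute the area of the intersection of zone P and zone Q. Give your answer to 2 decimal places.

|zone P∩zone Q|: x∈[1,4], y∈[2,5] → 3·3 = 9.

9.00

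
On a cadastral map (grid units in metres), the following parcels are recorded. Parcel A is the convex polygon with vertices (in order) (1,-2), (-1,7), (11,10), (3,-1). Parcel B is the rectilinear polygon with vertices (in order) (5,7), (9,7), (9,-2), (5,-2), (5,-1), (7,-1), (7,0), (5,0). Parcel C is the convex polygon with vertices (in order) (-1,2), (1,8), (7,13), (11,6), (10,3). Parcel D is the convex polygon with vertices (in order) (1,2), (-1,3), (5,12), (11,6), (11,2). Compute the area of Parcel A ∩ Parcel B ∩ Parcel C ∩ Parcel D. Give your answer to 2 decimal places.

The intersection is the polygon with vertices (8.818,7), (5.62,2.602), (5,2.546), (5,7).
By the shoelace formula its area is 9.78.

9.78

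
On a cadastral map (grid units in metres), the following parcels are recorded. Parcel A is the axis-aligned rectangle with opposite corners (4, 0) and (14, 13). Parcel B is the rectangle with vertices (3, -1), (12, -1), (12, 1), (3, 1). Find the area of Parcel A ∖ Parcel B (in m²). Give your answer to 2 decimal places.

|Parcel A∩Parcel B|: x∈[4,12], y∈[0,1] → 8·1 = 8.
|Parcel A| = 130.
|Parcel A ∖ Parcel B| = |Parcel A| − |Parcel A∩Parcel B| = 130 − 8 = 122.00.

122.00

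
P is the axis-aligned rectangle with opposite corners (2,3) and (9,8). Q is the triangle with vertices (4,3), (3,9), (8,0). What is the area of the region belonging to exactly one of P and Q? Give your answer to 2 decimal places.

|P| = 35, |Q| = 10.5, |P∩Q| = 6.8056.
|P △ Q| = |P| + |Q| − 2·|P∩Q| = 35 + 10.5 − 13.6111 = 31.89.

31.89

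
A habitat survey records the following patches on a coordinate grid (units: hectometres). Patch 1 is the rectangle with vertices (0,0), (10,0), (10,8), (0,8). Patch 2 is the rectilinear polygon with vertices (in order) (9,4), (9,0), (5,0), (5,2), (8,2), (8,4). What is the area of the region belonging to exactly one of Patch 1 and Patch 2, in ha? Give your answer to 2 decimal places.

70.00

|Patch 1| = 80, |Patch 2| = 10, |Patch 1∩Patch 2| = 10.
|Patch 1 △ Patch 2| = |Patch 1| + |Patch 2| − 2·|Patch 1∩Patch 2| = 80 + 10 − 20 = 70.00.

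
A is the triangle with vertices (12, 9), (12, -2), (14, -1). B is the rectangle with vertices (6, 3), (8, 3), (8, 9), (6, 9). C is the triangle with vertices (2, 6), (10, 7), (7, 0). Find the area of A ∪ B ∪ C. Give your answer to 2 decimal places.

42.25

By inclusion–exclusion:
Individual areas: |A| = 11, |B| = 12, |C| = 26.5.
|A∩B| = 0.
|A∩C| = 0.
|B∩C| = 7.25.
|A∩B∩C| = 0.
|A ∪ B ∪ C| = 49.5 − 7.25 + 0 = 42.25.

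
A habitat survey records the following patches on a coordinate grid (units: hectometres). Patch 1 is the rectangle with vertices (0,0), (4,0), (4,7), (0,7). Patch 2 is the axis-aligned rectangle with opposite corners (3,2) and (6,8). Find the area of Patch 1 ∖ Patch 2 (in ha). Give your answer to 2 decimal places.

23.00

|Patch 1∩Patch 2|: x∈[3,4], y∈[2,7] → 1·5 = 5.
|Patch 1| = 28.
|Patch 1 ∖ Patch 2| = |Patch 1| − |Patch 1∩Patch 2| = 28 − 5 = 23.00.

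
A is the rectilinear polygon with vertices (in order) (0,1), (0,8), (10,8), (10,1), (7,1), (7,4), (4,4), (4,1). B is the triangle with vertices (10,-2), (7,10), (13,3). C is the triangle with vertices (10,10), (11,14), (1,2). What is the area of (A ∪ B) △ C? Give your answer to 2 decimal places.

77.78

|A ∪ B| = 76.0893.
|(A ∪ B) ∩ C| = 6.1561.
|(A ∪ B) △ C| = 76.0893 + 14 − 12.3121 = 77.78.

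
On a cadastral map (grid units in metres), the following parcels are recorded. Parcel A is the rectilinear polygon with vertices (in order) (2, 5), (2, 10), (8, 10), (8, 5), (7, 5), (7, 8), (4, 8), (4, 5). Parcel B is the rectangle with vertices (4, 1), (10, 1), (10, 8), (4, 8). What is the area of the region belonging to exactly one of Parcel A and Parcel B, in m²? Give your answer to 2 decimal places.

57.00

|Parcel A| = 21, |Parcel B| = 42, |Parcel A∩Parcel B| = 3.
|Parcel A △ Parcel B| = |Parcel A| + |Parcel B| − 2·|Parcel A∩Parcel B| = 21 + 42 − 6 = 57.00.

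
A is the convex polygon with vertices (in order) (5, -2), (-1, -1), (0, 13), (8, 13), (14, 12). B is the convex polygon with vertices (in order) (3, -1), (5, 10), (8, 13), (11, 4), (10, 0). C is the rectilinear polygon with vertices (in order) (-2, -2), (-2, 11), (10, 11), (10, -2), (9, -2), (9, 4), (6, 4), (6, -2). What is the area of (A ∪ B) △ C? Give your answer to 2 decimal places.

73.84

|A ∪ B| = 164.1513.
|(A ∪ B) ∩ C| = 114.1565.
|(A ∪ B) △ C| = 164.1513 + 138 − 228.313 = 73.84.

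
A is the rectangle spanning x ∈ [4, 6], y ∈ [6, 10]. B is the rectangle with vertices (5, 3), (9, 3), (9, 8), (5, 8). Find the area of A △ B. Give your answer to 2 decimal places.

|A∩B|: x∈[5,6], y∈[6,8] → 1·2 = 2.
|A △ B| = |A| + |B| − 2·|A∩B| = 8 + 20 − 4 = 24.00.

24.00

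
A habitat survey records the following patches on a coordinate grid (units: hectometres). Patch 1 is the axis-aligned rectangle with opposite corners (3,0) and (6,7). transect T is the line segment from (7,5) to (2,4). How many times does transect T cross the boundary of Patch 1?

The segment meets the boundary at (3,4.2), (6,4.8).

2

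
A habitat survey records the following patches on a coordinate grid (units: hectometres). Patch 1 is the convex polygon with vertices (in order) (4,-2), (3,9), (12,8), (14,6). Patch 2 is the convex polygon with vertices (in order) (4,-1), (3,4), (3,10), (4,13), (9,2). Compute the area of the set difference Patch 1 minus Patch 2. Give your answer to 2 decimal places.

|Patch 1| = 67, |Patch 1∩Patch 2| = 36.3156.
|Patch 1 ∖ Patch 2| = |Patch 1| − |Patch 1∩Patch 2| = 67 − 36.3156 = 30.68.

30.68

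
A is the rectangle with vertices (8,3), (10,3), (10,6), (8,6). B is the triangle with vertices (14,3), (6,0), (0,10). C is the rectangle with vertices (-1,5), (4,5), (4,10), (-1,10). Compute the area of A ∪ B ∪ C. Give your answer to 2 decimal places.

By inclusion–exclusion:
Individual areas: |A| = 6, |B| = 49, |C| = 25.
|A∩B| = 5.
|A∩C| = 0 (no overlap).
|B∩C| = 8.5.
|A∩B∩C| = 0.
|A ∪ B ∪ C| = 80 − 13.5 + 0 = 66.50.

66.50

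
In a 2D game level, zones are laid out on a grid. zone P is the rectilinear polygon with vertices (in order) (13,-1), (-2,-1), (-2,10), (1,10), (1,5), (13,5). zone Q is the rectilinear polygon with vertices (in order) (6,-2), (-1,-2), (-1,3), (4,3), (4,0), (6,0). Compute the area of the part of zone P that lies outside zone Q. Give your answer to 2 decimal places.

|zone P| = 105, |zone P∩zone Q| = 22.
|zone P ∖ zone Q| = |zone P| − |zone P∩zone Q| = 105 − 22 = 83.00.

83.00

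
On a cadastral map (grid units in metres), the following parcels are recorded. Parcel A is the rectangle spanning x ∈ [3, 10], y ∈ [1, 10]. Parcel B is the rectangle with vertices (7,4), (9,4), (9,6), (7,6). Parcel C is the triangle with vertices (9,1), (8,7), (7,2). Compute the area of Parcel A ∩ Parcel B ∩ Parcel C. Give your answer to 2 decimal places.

1.47

The intersection is the polygon with vertices (8.167,6), (8.5,4), (7.4,4), (7.8,6).
By the shoelace formula its area is 1.47.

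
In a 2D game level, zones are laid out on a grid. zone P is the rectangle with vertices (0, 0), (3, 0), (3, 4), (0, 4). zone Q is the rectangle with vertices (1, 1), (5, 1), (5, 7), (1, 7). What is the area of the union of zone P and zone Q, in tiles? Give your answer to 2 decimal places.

30.00

By inclusion–exclusion:
Individual areas: |zone P| = 12, |zone Q| = 24.
|zone P∩zone Q|: x∈[1,3], y∈[1,4] → 2·3 = 6.
|zone P ∪ zone Q| = 36 − 6 = 30.00.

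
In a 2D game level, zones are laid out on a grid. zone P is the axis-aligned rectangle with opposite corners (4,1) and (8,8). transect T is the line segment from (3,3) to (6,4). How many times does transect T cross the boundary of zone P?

The segment meets the boundary at (4,3.333).

1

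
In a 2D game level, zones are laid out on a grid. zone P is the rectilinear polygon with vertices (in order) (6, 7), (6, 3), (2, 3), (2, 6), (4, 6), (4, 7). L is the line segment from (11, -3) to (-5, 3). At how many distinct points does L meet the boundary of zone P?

The segment lies entirely outside zone P and never meets its boundary.

0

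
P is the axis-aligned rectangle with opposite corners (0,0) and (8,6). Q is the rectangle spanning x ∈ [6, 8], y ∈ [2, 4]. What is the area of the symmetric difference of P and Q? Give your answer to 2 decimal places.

|P∩Q|: x∈[6,8], y∈[2,4] → 2·2 = 4.
|P △ Q| = |P| + |Q| − 2·|P∩Q| = 48 + 4 − 8 = 44.00.

44.00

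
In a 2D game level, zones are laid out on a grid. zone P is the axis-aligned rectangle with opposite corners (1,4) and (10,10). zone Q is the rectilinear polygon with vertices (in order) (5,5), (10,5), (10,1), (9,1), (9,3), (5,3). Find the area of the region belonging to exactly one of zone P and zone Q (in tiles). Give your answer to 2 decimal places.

56.00

|zone P| = 54, |zone Q| = 12, |zone P∩zone Q| = 5.
|zone P △ zone Q| = |zone P| + |zone Q| − 2·|zone P∩zone Q| = 54 + 12 − 10 = 56.00.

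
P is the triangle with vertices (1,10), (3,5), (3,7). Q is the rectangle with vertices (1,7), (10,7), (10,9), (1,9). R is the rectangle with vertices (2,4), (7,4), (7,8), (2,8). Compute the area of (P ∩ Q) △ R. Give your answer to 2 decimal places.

19.83

|P ∩ Q| = 1.0667.
|(P ∩ Q) ∩ R| = 0.6167.
|(P ∩ Q) △ R| = 1.0667 + 20 − 1.2333 = 19.83.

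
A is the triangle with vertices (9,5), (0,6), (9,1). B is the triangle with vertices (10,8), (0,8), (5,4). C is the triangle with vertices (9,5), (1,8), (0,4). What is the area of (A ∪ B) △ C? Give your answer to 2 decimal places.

|A ∪ B| = 35.3407.
|(A ∪ B) ∩ C| = 12.6195.
|(A ∪ B) △ C| = 35.3407 + 17.5 − 25.2389 = 27.60.

27.60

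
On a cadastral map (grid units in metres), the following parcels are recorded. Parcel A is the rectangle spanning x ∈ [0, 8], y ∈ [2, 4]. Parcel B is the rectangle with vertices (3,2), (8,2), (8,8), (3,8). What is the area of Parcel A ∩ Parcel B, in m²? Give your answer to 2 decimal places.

|Parcel A∩Parcel B|: x∈[3,8], y∈[2,4] → 5·2 = 10.

10.00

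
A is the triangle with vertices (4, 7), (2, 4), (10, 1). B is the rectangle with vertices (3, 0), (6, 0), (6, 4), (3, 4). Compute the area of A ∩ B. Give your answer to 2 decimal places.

The intersection is the polygon with vertices (3,3.625), (3,4), (6,4), (6,2.5).
By the shoelace formula its area is 2.81.

2.81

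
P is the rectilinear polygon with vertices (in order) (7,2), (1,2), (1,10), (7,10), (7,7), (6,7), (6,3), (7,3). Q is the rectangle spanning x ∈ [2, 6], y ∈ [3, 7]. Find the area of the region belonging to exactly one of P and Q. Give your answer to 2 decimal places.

28.00

|P| = 44, |Q| = 16, |P∩Q| = 16.
|P △ Q| = |P| + |Q| − 2·|P∩Q| = 44 + 16 − 32 = 28.00.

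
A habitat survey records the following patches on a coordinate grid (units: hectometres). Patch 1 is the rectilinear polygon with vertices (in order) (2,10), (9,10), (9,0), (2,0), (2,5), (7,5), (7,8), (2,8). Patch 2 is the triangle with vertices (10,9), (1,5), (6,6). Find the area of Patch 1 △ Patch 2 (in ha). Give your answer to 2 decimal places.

58.06

|Patch 1| = 55, |Patch 2| = 5.5, |Patch 1∩Patch 2| = 1.2222.
|Patch 1 △ Patch 2| = |Patch 1| + |Patch 2| − 2·|Patch 1∩Patch 2| = 55 + 5.5 − 2.4444 = 58.06.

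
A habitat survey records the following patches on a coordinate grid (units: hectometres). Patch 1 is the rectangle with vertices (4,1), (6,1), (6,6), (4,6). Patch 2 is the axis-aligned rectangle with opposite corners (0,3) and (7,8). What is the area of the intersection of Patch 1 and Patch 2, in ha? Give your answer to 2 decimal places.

|Patch 1∩Patch 2|: x∈[4,6], y∈[3,6] → 2·3 = 6.

6.00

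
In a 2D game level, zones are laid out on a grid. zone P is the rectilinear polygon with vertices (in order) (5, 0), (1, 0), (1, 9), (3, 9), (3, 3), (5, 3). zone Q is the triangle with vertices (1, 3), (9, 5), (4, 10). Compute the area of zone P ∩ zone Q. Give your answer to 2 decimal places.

4.17

The intersection is the polygon with vertices (3,3.5), (1,3), (3,7.667).
By the shoelace formula its area is 4.17.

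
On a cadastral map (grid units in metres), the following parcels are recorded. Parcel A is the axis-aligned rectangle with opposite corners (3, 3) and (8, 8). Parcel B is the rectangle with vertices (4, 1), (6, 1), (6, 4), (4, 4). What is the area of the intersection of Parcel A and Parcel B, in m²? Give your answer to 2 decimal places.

2.00

|Parcel A∩Parcel B|: x∈[4,6], y∈[3,4] → 2·1 = 2.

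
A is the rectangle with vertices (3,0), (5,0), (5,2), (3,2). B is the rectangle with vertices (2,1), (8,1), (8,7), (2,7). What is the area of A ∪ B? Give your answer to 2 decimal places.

By inclusion–exclusion:
Individual areas: |A| = 4, |B| = 36.
|A∩B|: x∈[3,5], y∈[1,2] → 2·1 = 2.
|A ∪ B| = 40 − 2 = 38.00.

38.00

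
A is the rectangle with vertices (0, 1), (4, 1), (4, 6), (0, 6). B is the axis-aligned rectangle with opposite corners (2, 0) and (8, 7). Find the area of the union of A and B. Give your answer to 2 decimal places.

By inclusion–exclusion:
Individual areas: |A| = 20, |B| = 42.
|A∩B|: x∈[2,4], y∈[1,6] → 2·5 = 10.
|A ∪ B| = 62 − 10 = 52.00.

52.00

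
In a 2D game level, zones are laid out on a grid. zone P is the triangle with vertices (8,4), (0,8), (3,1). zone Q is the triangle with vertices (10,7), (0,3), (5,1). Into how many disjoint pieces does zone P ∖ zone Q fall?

3

zone P ∖ zone Q splits into 3 disjoint pieces (area 0.1941, area 9.3157, area 0.4855).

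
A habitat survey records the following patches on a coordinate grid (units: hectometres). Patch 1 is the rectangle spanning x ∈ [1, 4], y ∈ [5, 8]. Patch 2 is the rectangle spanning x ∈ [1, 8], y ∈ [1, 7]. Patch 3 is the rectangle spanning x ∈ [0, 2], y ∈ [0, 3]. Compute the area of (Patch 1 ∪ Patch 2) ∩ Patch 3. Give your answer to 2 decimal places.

The region (Patch 1 ∪ Patch 2) ∩ Patch 3 is the polygon with vertices (1,1), (1,3), (2,3), (2,1).
By the shoelace formula its area is 2.00.

2.00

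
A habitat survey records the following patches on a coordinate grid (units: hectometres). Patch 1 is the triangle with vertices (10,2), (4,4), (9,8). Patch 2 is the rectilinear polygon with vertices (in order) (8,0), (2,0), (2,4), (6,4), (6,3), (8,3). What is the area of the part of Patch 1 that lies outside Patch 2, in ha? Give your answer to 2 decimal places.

16.17

|Patch 1| = 17, |Patch 1∩Patch 2| = 0.8333.
|Patch 1 ∖ Patch 2| = |Patch 1| − |Patch 1∩Patch 2| = 17 − 0.8333 = 16.17.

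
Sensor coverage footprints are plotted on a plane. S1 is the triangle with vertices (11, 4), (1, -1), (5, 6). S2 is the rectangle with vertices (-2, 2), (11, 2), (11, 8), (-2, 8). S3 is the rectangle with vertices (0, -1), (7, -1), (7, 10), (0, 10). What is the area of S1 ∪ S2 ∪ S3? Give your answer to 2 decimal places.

By inclusion–exclusion:
Individual areas: |S1| = 25, |S2| = 78, |S3| = 77.
|S1∩S2| = 18.5714.
|S1∩S3| = 18.3333.
|S2∩S3|: x∈[0,7], y∈[2,8] → 7·6 = 42.
|S1∩S2∩S3| = 11.9048.
|S1 ∪ S2 ∪ S3| = 180 − 78.9048 + 11.9048 = 113.00.

113.00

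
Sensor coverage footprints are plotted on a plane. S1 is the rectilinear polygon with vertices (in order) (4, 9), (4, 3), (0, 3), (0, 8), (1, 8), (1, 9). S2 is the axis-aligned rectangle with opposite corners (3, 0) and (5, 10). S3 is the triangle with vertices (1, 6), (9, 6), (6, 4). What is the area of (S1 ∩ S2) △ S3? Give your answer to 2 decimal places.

|S1 ∩ S2| = 6.
|(S1 ∩ S2) ∩ S3| = 1.
|(S1 ∩ S2) △ S3| = 6 + 8 − 2 = 12.00.

12.00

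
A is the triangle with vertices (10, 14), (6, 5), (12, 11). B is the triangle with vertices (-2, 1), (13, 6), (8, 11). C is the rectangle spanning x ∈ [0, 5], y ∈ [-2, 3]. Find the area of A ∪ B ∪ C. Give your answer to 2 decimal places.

81.18

By inclusion–exclusion:
Individual areas: |A| = 15, |B| = 50, |C| = 25.
|A∩B| = 6.1538.
|A∩C| = 0.
|B∩C| = 2.6667.
|A∩B∩C| = 0.
|A ∪ B ∪ C| = 90 − 8.8205 + 0 = 81.18.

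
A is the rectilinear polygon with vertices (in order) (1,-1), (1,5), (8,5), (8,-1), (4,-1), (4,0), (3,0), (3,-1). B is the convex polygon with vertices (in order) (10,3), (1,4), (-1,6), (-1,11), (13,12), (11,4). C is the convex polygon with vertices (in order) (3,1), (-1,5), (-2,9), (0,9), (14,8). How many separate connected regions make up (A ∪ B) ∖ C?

2

(A ∪ B) ∖ C splits into 2 disjoint pieces (area 39.1404, area 29.2913).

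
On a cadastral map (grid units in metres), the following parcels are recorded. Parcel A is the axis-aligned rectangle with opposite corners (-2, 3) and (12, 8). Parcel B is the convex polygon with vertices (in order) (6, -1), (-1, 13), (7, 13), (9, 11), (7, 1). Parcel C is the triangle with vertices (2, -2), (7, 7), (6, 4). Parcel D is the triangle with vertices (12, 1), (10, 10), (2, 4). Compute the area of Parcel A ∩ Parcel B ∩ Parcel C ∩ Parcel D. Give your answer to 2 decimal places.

1.57

The intersection is the polygon with vertices (7,7), (6,4), (5.333,3), (4.857,3.143).
By the shoelace formula its area is 1.57.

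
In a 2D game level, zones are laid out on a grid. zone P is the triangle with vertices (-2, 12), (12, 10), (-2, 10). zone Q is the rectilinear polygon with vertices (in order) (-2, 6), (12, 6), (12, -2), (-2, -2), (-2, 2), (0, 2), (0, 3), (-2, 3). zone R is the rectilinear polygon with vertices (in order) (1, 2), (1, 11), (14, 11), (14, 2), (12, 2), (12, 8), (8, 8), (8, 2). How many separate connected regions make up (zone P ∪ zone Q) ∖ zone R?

2

(zone P ∪ zone Q) ∖ zone R splits into 2 disjoint pieces (area 6.5, area 82).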